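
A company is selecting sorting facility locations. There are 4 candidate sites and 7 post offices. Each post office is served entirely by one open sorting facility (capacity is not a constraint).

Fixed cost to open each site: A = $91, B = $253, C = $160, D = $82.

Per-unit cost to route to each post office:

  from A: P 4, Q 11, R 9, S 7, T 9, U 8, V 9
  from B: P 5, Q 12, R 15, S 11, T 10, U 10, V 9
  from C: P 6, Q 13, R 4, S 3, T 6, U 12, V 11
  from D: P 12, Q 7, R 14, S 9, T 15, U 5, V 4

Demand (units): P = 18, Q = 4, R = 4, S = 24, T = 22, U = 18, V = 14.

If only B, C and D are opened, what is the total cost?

Each post office is assigned to its cheapest site among the open ones.
{B, C, D}: P→B 5·18=90, Q→D 7·4=28, R→C 4·4=16, S→C 3·24=72, T→C 6·22=132, U→D 5·18=90, V→D 4·14=56. Service 484; fixed 495; total 979.

Total cost: 979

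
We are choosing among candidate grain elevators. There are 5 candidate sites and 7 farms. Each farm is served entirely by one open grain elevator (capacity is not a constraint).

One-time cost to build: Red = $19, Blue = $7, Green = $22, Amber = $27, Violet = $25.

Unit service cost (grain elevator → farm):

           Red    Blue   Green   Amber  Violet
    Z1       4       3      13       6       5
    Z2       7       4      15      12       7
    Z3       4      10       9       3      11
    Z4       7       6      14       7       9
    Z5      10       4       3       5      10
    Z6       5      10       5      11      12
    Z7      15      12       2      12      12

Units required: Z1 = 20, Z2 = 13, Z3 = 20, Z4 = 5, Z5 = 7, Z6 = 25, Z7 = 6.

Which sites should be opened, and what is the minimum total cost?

For any fixed open set, each farm goes to its cheapest open site; total = fixed + service.
{Blue, Green, Amber}: Z1→Blue 3·20=60, Z2→Blue 4·13=52, Z3→Amber 3·20=60, Z4→Blue 6·5=30, Z5→Green 3·7=21, Z6→Green 5·25=125, Z7→Green 2·6=12. Service 360; fixed 56; total 416.
{Red, Blue, Green}: service 380 + fixed 48 = 428
{Red, Blue, Green, Amber}: Z1→Blue 3·20=60, Z2→Blue 4·13=52, Z3→Amber 3·20=60, Z4→Blue 6·5=30, Z5→Green 3·7=21, Z6→Red 5·25=125, Z7→Green 2·6=12. Service 360; fixed 75; total 435.
{Red, Blue, Green, Amber, Violet}: service 360 + fixed 100 = 460
No other subset beats 416.

Open Blue, Green and Amber; minimum total cost 416.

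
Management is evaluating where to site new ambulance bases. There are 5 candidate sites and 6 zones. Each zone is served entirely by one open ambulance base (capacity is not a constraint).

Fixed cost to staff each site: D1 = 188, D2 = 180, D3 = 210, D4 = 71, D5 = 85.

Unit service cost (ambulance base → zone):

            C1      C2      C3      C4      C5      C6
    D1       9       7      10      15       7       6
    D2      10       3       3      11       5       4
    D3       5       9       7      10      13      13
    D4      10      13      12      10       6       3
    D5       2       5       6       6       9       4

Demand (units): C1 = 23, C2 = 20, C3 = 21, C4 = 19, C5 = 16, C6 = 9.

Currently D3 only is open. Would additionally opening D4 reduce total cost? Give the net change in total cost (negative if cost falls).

Yes — net change −131 (cost falls by 131).

Current service cost with {D3}: 957.
Adding D4: each zone re-picks its cheapest; new service cost 755, saving 202.
Extra fixed cost: 71. Net change = 71 − 202 = -131.
(Totals: 1167 → 1036.)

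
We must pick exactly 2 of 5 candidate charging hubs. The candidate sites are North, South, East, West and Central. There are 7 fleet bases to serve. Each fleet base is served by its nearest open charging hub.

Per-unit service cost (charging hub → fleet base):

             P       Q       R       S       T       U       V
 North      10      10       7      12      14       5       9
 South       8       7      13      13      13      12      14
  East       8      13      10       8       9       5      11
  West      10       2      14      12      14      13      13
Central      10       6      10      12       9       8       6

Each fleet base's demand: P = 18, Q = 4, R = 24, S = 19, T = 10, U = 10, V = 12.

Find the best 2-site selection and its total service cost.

Choose North and East; total service cost 752.

With exactly 2 open, each fleet base uses its cheapest among the chosen.
{North, East}: P→East 8·18=144, Q→North 10·4=40, R→North 7·24=168, S→East 8·19=152, T→East 9·10=90, U→North 5·10=50, V→North 9·12=108. Service cost 752.
{East, Central}: service cost 772
{North, Central}: service cost 812
Among all 10 size-2 choices, {North, East} is lowest.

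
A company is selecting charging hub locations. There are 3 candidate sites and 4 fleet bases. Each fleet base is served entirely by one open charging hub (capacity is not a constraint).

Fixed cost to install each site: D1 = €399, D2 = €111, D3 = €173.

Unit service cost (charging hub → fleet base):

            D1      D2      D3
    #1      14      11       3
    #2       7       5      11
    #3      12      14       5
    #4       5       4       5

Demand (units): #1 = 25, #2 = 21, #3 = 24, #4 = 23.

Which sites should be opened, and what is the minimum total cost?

Open D2 and D3; minimum total cost 676.

For any fixed open set, each fleet base goes to its cheapest open site; total = fixed + service.
{D2, D3}: #1→D3 3·25=75, #2→D2 5·21=105, #3→D3 5·24=120, #4→D2 4·23=92. Service 392; fixed 284; total 676.
{D3}: service 541 + fixed 173 = 714
{D2}: #1→D2 11·25=275, #2→D2 5·21=105, #3→D2 14·24=336, #4→D2 4·23=92. Service 808; fixed 111; total 919.
{D1, D2, D3}: #1→D3 3·25=75, #2→D2 5·21=105, #3→D3 5·24=120, #4→D2 4·23=92. Service 392; fixed 683; total 1075.
No other subset beats 676.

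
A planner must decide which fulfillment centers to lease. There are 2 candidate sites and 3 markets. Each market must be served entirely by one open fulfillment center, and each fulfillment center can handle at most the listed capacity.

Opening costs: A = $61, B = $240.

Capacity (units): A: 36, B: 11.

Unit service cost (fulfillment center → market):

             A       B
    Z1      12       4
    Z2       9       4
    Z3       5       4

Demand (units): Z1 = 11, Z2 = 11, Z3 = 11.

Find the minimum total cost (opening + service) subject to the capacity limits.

Minimum total cost: 347

Open {A}: Z1→A 12·11=132, Z2→A 9·11=99, Z3→A 5·11=55.
Loads: A carries 33/36. Service 286; fixed 61; total 347.
Next best feasible plan costs 499.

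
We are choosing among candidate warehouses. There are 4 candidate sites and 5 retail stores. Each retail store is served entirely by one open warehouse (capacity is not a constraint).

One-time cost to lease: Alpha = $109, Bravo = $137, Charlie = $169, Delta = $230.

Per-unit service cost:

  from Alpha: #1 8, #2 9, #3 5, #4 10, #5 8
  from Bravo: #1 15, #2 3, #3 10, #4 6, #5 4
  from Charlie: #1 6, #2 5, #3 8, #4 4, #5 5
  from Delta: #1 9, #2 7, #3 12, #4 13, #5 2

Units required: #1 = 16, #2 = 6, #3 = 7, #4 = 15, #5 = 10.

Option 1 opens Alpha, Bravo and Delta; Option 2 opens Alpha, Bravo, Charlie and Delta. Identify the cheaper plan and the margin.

Option 1: {Alpha, Bravo, Delta}: #1→Alpha 8·16=128, #2→Bravo 3·6=18, #3→Alpha 5·7=35, #4→Bravo 6·15=90, #5→Delta 2·10=20. Service 291; fixed 476; total 767.
Option 2: {Alpha, Bravo, Charlie, Delta}: #1→Charlie 6·16=96, #2→Bravo 3·6=18, #3→Alpha 5·7=35, #4→Charlie 4·15=60, #5→Delta 2·10=20. Service 229; fixed 645; total 874.
Difference: |767 − 874| = 107.

Option 1 is cheaper by 107.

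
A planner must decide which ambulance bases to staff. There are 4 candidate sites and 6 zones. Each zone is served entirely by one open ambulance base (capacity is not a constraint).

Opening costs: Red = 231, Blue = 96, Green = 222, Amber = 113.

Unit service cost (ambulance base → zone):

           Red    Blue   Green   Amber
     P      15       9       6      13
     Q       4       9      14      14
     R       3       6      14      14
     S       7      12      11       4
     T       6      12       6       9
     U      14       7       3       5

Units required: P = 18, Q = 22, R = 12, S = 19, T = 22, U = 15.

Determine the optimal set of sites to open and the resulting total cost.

For any fixed open set, each zone goes to its cheapest open site; total = fixed + service.
{Red, Blue}: P→Blue 9·18=162, Q→Red 4·22=88, R→Red 3·12=36, S→Red 7·19=133, T→Red 6·22=132, U→Blue 7·15=105. Service 656; fixed 327; total 983.
{Red, Amber}: P→Amber 13·18=234, Q→Red 4·22=88, R→Red 3·12=36, S→Amber 4·19=76, T→Red 6·22=132, U→Amber 5·15=75. Service 641; fixed 344; total 985.
{Blue, Amber}: service 781 + fixed 209 = 990
{Red, Blue, Green, Amber}: service 485 + fixed 662 = 1147
(All 15 nonempty subsets were checked; Red and Blue is lowest.)

Open Red and Blue; minimum total cost 983.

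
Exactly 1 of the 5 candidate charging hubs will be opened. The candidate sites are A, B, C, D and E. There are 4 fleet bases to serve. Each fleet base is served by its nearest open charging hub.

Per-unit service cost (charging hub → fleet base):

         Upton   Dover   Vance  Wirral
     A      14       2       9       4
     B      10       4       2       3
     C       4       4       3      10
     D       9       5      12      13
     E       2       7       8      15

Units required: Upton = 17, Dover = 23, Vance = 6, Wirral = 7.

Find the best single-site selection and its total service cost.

With exactly 1 open, each fleet base uses its cheapest among the chosen.
{C}: Upton→C 4·17=68, Dover→C 4·23=92, Vance→C 3·6=18, Wirral→C 10·7=70. Service cost 248.
{B}: service cost 295
{E}: service cost 348
Among all 5 size-1 choices, {C} is lowest.

Choose C only; total service cost 248.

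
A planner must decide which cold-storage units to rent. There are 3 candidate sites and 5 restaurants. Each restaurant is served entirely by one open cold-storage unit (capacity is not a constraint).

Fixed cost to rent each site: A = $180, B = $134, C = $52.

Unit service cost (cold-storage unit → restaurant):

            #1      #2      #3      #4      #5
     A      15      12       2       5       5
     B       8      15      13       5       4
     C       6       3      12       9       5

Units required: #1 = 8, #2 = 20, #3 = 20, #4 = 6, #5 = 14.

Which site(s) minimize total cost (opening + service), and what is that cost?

For any fixed open set, each restaurant goes to its cheapest open site; total = fixed + service.
{A, C}: #1→C 6·8=48, #2→C 3·20=60, #3→A 2·20=40, #4→A 5·6=30, #5→A 5·14=70. Service 248; fixed 232; total 480.
{C}: #1→C 6·8=48, #2→C 3·20=60, #3→C 12·20=240, #4→C 9·6=54, #5→C 5·14=70. Service 472; fixed 52; total 524.
{A, B, C}: service 234 + fixed 366 = 600
No other subset beats 480.

Open A and C; minimum total cost 480.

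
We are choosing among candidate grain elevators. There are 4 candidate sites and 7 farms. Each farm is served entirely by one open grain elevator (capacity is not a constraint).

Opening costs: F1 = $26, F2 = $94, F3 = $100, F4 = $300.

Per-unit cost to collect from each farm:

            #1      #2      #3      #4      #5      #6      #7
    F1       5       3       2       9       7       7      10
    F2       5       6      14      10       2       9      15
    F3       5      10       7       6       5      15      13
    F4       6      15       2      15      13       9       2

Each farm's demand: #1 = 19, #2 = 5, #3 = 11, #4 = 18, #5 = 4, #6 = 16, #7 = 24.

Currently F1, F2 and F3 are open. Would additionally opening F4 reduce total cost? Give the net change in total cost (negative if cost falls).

No — net change +108 (cost rises by 108).

Current service cost with {F1, F2, F3}: 600.
Adding F4: each farm re-picks its cheapest; new service cost 408, saving 192.
Extra fixed cost: 300. Net change = 300 − 192 = 108.
(Totals: 820 → 928.)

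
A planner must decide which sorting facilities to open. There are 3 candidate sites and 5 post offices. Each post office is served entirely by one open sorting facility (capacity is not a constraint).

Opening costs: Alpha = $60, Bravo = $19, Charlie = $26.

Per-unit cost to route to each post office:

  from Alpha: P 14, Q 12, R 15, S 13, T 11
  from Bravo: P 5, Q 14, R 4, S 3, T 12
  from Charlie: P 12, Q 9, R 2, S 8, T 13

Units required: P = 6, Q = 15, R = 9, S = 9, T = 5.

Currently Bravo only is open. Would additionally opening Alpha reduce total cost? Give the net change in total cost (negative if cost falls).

No — net change +25 (cost rises by 25).

Current service cost with {Bravo}: 363.
Adding Alpha: each post office re-picks its cheapest; new service cost 328, saving 35.
Extra fixed cost: 60. Net change = 60 − 35 = 25.
(Totals: 382 → 407.)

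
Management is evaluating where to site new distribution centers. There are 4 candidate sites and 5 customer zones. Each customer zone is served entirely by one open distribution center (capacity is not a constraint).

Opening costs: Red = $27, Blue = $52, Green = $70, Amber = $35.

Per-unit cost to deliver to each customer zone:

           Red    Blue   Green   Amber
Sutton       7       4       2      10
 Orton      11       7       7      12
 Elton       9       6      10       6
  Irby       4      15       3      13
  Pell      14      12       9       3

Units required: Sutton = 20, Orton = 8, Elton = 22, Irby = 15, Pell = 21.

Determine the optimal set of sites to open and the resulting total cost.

For any fixed open set, each customer zone goes to its cheapest open site; total = fixed + service.
{Green, Amber}: Sutton→Green 2·20=40, Orton→Green 7·8=56, Elton→Amber 6·22=132, Irby→Green 3·15=45, Pell→Amber 3·21=63. Service 336; fixed 105; total 441.
{Red, Green, Amber}: Sutton→Green 2·20=40, Orton→Green 7·8=56, Elton→Amber 6·22=132, Irby→Green 3·15=45, Pell→Amber 3·21=63. Service 336; fixed 132; total 468.
{Blue, Green, Amber}: Sutton→Green 2·20=40, Orton→Blue 7·8=56, Elton→Blue 6·22=132, Irby→Green 3·15=45, Pell→Amber 3·21=63. Service 336; fixed 157; total 493.
{Red, Blue, Green, Amber}: service 336 + fixed 184 = 520
No other subset beats 441.

Open Green and Amber; minimum total cost 441.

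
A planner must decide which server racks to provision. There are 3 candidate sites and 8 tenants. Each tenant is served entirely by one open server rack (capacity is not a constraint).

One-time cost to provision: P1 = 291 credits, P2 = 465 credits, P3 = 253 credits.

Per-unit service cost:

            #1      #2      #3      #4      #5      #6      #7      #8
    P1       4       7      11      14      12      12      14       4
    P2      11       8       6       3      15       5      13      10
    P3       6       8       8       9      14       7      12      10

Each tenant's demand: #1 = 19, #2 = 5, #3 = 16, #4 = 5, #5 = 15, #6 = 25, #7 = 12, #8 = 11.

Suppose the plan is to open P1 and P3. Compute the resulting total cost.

Each tenant is assigned to its cheapest site among the open ones.
{P1, P3}: #1→P1 4·19=76, #2→P1 7·5=35, #3→P3 8·16=128, #4→P3 9·5=45, #5→P1 12·15=180, #6→P3 7·25=175, #7→P3 12·12=144, #8→P1 4·11=44. Service 827; fixed 544; total 1371.

Total cost: 1371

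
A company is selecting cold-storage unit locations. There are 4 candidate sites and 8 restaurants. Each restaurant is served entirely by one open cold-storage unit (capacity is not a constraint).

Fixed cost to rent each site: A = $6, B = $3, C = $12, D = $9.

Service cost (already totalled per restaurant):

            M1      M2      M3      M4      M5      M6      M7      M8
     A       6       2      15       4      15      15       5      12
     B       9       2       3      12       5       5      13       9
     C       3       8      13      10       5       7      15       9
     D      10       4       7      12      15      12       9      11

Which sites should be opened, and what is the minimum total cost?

Open A and B; minimum total cost 48.

For any fixed open set, each restaurant goes to its cheapest open site; total = fixed + service.
{A, B}: M1→A 6, M2→A 2, M3→B 3, M4→A 4, M5→B 5, M6→B 5, M7→A 5, M8→B 9. Service 39; fixed 9; total 48.
{A, B, C}: service 36 + fixed 21 = 57
{A, B, D}: service 39 + fixed 18 = 57
{A, B, C, D}: M1→C 3, M2→A 2, M3→B 3, M4→A 4, M5→B 5, M6→B 5, M7→A 5, M8→B 9. Service 36; fixed 30; total 66.
No other subset beats 48.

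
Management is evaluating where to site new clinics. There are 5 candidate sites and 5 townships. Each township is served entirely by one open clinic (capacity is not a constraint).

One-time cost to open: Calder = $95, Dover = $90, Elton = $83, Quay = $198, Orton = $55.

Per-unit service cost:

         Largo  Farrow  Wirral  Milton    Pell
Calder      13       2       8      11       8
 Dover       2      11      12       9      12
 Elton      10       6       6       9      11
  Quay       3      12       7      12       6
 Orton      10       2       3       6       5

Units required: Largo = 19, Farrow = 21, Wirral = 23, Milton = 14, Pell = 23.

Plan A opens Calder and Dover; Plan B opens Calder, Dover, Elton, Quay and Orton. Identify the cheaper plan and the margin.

Plan A: {Calder, Dover}: Largo→Dover 2·19=38, Farrow→Calder 2·21=42, Wirral→Calder 8·23=184, Milton→Dover 9·14=126, Pell→Calder 8·23=184. Service 574; fixed 185; total 759.
Plan B: {Calder, Dover, Elton, Quay, Orton}: Largo→Dover 2·19=38, Farrow→Calder 2·21=42, Wirral→Orton 3·23=69, Milton→Orton 6·14=84, Pell→Orton 5·23=115. Service 348; fixed 521; total 869.
Difference: |759 − 869| = 110.

Plan A is cheaper by 110.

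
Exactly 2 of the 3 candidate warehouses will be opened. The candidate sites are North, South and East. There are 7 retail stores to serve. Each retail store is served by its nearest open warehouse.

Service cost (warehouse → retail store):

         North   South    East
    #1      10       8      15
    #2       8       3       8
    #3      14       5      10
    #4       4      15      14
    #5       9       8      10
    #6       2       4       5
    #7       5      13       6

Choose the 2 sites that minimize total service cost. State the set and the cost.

Choose North and South; total service cost 35.

With exactly 2 open, each retail store uses its cheapest among the chosen.
{North, South}: #1→South 8, #2→South 3, #3→South 5, #4→North 4, #5→South 8, #6→North 2, #7→North 5. Service cost 35.
{North, East}: service cost 48
{South, East}: service cost 48
Among all 3 size-2 choices, {North, South} is lowest.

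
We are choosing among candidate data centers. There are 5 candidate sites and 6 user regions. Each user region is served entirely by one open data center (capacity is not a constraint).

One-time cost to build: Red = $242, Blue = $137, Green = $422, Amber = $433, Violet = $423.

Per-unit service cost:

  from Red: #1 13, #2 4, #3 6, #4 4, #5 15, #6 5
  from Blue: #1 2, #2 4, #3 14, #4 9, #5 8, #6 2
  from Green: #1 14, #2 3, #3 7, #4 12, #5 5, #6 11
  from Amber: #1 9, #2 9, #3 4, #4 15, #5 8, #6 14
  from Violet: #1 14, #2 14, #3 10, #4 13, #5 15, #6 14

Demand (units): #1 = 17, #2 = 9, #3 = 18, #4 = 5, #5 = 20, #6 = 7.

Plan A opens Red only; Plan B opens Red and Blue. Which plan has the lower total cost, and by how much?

Plan B is cheaper by 211.

Plan A: {Red}: #1→Red 13·17=221, #2→Red 4·9=36, #3→Red 6·18=108, #4→Red 4·5=20, #5→Red 15·20=300, #6→Red 5·7=35. Service 720; fixed 242; total 962.
Plan B: {Red, Blue}: #1→Blue 2·17=34, #2→Red 4·9=36, #3→Red 6·18=108, #4→Red 4·5=20, #5→Blue 8·20=160, #6→Blue 2·7=14. Service 372; fixed 379; total 751.
Difference: |962 − 751| = 211.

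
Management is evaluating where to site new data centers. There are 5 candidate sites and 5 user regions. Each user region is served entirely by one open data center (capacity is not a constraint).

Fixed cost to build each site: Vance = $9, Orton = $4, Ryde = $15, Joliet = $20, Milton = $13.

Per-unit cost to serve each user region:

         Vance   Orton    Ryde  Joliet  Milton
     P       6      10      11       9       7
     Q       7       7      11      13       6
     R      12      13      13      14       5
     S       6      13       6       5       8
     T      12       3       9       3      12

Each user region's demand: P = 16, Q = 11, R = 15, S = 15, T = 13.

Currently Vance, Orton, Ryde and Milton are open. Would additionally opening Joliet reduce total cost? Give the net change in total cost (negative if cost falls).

Current service cost with {Vance, Orton, Ryde, Milton}: 366.
Adding Joliet: each user region re-picks its cheapest; new service cost 351, saving 15.
Extra fixed cost: 20. Net change = 20 − 15 = 5.
(Totals: 407 → 412.)

No — net change +5 (cost rises by 5).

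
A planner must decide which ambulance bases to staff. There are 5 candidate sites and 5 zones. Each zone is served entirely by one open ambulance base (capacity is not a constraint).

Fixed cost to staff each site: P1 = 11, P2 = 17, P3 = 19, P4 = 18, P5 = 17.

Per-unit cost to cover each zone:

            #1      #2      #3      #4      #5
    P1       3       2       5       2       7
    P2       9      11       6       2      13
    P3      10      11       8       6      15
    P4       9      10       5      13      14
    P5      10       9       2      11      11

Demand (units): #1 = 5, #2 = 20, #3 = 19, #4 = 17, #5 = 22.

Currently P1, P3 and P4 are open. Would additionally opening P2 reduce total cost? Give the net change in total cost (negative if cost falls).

Current service cost with {P1, P3, P4}: 338.
Adding P2: each zone re-picks its cheapest; new service cost 338, saving 0.
Extra fixed cost: 17. Net change = 17 − 0 = 17.
(Totals: 386 → 403.)

No — net change +17 (cost rises by 17).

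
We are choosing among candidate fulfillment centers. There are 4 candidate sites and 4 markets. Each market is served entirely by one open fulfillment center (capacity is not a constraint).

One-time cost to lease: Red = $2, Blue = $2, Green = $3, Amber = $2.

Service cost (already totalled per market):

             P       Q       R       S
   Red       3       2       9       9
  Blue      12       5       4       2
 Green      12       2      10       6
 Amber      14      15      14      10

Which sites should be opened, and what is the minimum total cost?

For any fixed open set, each market goes to its cheapest open site; total = fixed + service.
{Red, Blue}: P→Red 3, Q→Red 2, R→Blue 4, S→Blue 2. Service 11; fixed 4; total 15.
{Red, Blue, Amber}: P→Red 3, Q→Red 2, R→Blue 4, S→Blue 2. Service 11; fixed 6; total 17.
{Red, Blue, Green}: P→Red 3, Q→Red 2, R→Blue 4, S→Blue 2. Service 11; fixed 7; total 18.
{Red, Blue, Green, Amber}: P→Red 3, Q→Red 2, R→Blue 4, S→Blue 2. Service 11; fixed 9; total 20.
No other subset beats 15.

Open Red and Blue; minimum total cost 15.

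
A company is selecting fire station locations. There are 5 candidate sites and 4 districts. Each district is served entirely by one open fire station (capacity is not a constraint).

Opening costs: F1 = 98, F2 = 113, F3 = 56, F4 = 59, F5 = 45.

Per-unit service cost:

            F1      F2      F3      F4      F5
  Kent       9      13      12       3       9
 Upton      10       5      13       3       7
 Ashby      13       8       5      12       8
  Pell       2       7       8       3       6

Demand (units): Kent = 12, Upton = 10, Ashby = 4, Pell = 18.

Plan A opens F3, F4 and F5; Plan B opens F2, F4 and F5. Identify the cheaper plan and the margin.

Plan A: {F3, F4, F5}: Kent→F4 3·12=36, Upton→F4 3·10=30, Ashby→F3 5·4=20, Pell→F4 3·18=54. Service 140; fixed 160; total 300.
Plan B: {F2, F4, F5}: Kent→F4 3·12=36, Upton→F4 3·10=30, Ashby→F2 8·4=32, Pell→F4 3·18=54. Service 152; fixed 217; total 369.
Difference: |300 − 369| = 69.

Plan A is cheaper by 69.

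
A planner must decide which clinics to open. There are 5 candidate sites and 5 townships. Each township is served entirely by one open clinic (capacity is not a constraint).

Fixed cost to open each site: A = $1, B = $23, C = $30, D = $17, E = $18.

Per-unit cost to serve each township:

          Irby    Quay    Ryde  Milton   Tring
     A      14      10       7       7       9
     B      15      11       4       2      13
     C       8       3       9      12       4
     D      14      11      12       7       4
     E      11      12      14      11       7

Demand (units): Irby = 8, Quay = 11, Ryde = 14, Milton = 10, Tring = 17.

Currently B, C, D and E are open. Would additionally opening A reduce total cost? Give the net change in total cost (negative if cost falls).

No — net change +1 (cost rises by 1).

Current service cost with {B, C, D, E}: 241.
Adding A: each township re-picks its cheapest; new service cost 241, saving 0.
Extra fixed cost: 1. Net change = 1 − 0 = 1.
(Totals: 329 → 330.)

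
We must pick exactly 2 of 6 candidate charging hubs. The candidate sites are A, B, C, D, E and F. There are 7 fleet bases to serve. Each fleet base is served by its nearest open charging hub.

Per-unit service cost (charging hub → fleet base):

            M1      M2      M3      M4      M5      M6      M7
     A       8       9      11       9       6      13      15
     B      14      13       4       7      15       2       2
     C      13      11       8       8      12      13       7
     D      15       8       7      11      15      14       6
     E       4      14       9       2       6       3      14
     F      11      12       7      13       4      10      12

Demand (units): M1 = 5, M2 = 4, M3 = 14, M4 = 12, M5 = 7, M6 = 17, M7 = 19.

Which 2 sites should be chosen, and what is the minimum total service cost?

With exactly 2 open, each fleet base uses its cheapest among the chosen.
{B, E}: M1→E 4·5=20, M2→B 13·4=52, M3→B 4·14=56, M4→E 2·12=24, M5→E 6·7=42, M6→B 2·17=34, M7→B 2·19=38. Service cost 266.
{A, B}: service cost 330
{B, F}: service cost 343
Among all 15 size-2 choices, {B, E} is lowest.

Choose B and E; total service cost 266.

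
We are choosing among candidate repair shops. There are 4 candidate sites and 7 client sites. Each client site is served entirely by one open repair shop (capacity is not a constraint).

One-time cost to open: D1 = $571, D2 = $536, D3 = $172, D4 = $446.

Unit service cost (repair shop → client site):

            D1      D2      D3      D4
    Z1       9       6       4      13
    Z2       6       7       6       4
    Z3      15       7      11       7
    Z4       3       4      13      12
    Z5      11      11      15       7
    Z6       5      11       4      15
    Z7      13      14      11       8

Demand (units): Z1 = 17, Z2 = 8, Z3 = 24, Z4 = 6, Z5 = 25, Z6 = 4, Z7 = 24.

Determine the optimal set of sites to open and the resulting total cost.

For any fixed open set, each client site goes to its cheapest open site; total = fixed + service.
{D3}: Z1→D3 4·17=68, Z2→D3 6·8=48, Z3→D3 11·24=264, Z4→D3 13·6=78, Z5→D3 15·25=375, Z6→D3 4·4=16, Z7→D3 11·24=264. Service 1113; fixed 172; total 1285.
{D3, D4}: service 723 + fixed 618 = 1341
{D4}: Z1→D4 13·17=221, Z2→D4 4·8=32, Z3→D4 7·24=168, Z4→D4 12·6=72, Z5→D4 7·25=175, Z6→D4 15·4=60, Z7→D4 8·24=192. Service 920; fixed 446; total 1366.
{D1, D2, D3, D4}: Z1→D3 4·17=68, Z2→D4 4·8=32, Z3→D2 7·24=168, Z4→D1 3·6=18, Z5→D4 7·25=175, Z6→D3 4·4=16, Z7→D4 8·24=192. Service 669; fixed 1725; total 2394.
No other subset beats 1285.

Open D3 only; minimum total cost 1285.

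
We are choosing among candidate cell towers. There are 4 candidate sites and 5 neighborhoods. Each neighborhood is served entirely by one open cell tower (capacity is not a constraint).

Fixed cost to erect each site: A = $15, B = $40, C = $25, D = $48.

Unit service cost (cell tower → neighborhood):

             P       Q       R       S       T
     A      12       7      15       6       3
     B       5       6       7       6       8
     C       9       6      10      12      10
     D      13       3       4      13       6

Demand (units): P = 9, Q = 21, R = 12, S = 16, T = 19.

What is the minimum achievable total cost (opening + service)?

Minimum total cost: 412

For any fixed open set, each neighborhood goes to its cheapest open site; total = fixed + service.
{A, B, D}: P→B 5·9=45, Q→D 3·21=63, R→D 4·12=48, S→A 6·16=96, T→A 3·19=57. Service 309; fixed 103; total 412.
{A, C, D}: P→C 9·9=81, Q→D 3·21=63, R→D 4·12=48, S→A 6·16=96, T→A 3·19=57. Service 345; fixed 88; total 433.
{A, D}: service 372 + fixed 63 = 435
{A, B, C, D}: service 309 + fixed 128 = 437
No other subset beats 412.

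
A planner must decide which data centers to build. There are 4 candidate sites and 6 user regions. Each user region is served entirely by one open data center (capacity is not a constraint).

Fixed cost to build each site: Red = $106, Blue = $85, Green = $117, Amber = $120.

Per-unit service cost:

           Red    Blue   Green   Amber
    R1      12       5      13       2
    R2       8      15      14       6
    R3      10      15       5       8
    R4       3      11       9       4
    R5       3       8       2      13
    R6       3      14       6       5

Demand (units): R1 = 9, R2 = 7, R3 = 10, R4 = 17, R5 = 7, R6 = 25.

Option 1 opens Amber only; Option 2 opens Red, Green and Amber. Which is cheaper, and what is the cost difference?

Option 1 is cheaper by 49.

Option 1: {Amber}: R1→Amber 2·9=18, R2→Amber 6·7=42, R3→Amber 8·10=80, R4→Amber 4·17=68, R5→Amber 13·7=91, R6→Amber 5·25=125. Service 424; fixed 120; total 544.
Option 2: {Red, Green, Amber}: R1→Amber 2·9=18, R2→Amber 6·7=42, R3→Green 5·10=50, R4→Red 3·17=51, R5→Green 2·7=14, R6→Red 3·25=75. Service 250; fixed 343; total 593.
Difference: |544 − 593| = 49.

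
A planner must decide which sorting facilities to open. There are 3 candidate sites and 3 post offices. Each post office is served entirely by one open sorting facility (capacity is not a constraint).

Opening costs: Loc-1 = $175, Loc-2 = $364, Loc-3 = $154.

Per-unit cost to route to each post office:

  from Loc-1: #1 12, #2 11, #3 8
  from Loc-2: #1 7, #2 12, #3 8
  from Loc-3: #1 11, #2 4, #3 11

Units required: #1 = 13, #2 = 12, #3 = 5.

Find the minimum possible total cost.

For any fixed open set, each post office goes to its cheapest open site; total = fixed + service.
{Loc-3}: #1→Loc-3 11·13=143, #2→Loc-3 4·12=48, #3→Loc-3 11·5=55. Service 246; fixed 154; total 400.
{Loc-1}: service 328 + fixed 175 = 503
{Loc-1, Loc-3}: service 231 + fixed 329 = 560
{Loc-1, Loc-2, Loc-3}: service 179 + fixed 693 = 872
No other subset beats 400.

Minimum total cost: 400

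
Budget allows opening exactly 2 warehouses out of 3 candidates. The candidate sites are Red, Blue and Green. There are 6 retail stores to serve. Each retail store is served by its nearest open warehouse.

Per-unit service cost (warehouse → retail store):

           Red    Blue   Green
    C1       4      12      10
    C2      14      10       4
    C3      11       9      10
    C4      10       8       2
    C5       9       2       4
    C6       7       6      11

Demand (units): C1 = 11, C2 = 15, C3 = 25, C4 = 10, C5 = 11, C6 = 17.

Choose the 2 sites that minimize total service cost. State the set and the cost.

With exactly 2 open, each retail store uses its cheapest among the chosen.
{Red, Green}: C1→Red 4·11=44, C2→Green 4·15=60, C3→Green 10·25=250, C4→Green 2·10=20, C5→Green 4·11=44, C6→Red 7·17=119. Service cost 537.
{Blue, Green}: service cost 539
{Red, Blue}: service cost 623
Among all 3 size-2 choices, {Red, Green} is lowest.

Choose Red and Green; total service cost 537.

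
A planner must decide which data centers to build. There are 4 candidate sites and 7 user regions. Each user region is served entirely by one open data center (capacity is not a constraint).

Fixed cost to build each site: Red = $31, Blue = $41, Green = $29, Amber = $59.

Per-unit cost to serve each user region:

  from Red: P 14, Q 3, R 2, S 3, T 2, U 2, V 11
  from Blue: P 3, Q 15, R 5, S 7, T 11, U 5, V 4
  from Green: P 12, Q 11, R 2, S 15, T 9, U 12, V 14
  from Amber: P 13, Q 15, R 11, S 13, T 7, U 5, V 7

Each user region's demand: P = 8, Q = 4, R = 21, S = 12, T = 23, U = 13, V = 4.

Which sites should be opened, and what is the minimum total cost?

For any fixed open set, each user region goes to its cheapest open site; total = fixed + service.
{Red, Blue}: P→Blue 3·8=24, Q→Red 3·4=12, R→Red 2·21=42, S→Red 3·12=36, T→Red 2·23=46, U→Red 2·13=26, V→Blue 4·4=16. Service 202; fixed 72; total 274.
{Red, Blue, Green}: service 202 + fixed 101 = 303
{Red, Blue, Amber}: service 202 + fixed 131 = 333
{Red, Blue, Green, Amber}: P→Blue 3·8=24, Q→Red 3·4=12, R→Red 2·21=42, S→Red 3·12=36, T→Red 2·23=46, U→Red 2·13=26, V→Blue 4·4=16. Service 202; fixed 160; total 362.
No other subset beats 274.

Open Red and Blue; minimum total cost 274.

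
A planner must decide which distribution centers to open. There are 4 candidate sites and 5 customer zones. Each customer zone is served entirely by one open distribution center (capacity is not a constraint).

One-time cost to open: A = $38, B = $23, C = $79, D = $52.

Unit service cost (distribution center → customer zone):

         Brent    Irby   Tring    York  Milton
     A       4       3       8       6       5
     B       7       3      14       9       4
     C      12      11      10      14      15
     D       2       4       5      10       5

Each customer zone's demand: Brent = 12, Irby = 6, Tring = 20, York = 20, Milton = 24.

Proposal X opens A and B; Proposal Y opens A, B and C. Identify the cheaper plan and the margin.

Proposal X is cheaper by 79.

Proposal X: {A, B}: Brent→A 4·12=48, Irby→A 3·6=18, Tring→A 8·20=160, York→A 6·20=120, Milton→B 4·24=96. Service 442; fixed 61; total 503.
Proposal Y: {A, B, C}: Brent→A 4·12=48, Irby→A 3·6=18, Tring→A 8·20=160, York→A 6·20=120, Milton→B 4·24=96. Service 442; fixed 140; total 582.
Difference: |503 − 582| = 79.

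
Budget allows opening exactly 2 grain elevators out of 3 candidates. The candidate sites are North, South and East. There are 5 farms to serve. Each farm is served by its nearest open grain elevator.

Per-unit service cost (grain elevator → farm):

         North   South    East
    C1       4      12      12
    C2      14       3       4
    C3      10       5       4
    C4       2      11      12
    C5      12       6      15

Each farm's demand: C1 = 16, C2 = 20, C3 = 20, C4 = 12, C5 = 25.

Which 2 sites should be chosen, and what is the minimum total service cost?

Choose North and South; total service cost 398.

With exactly 2 open, each farm uses its cheapest among the chosen.
{North, South}: C1→North 4·16=64, C2→South 3·20=60, C3→South 5·20=100, C4→North 2·12=24, C5→South 6·25=150. Service cost 398.
{North, East}: service cost 548
{South, East}: service cost 614
Among all 3 size-2 choices, {North, South} is lowest.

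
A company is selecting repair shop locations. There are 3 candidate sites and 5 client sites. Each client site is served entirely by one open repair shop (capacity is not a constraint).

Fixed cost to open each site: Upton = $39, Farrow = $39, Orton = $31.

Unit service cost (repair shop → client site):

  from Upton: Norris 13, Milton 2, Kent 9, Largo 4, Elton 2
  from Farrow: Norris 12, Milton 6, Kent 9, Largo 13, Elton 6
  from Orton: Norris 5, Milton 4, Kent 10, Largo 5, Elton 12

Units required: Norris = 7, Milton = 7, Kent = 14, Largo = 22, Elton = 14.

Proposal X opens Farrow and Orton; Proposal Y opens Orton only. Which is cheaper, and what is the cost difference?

Proposal X: {Farrow, Orton}: Norris→Orton 5·7=35, Milton→Orton 4·7=28, Kent→Farrow 9·14=126, Largo→Orton 5·22=110, Elton→Farrow 6·14=84. Service 383; fixed 70; total 453.
Proposal Y: {Orton}: Norris→Orton 5·7=35, Milton→Orton 4·7=28, Kent→Orton 10·14=140, Largo→Orton 5·22=110, Elton→Orton 12·14=168. Service 481; fixed 31; total 512.
Difference: |453 − 512| = 59.

Proposal X is cheaper by 59.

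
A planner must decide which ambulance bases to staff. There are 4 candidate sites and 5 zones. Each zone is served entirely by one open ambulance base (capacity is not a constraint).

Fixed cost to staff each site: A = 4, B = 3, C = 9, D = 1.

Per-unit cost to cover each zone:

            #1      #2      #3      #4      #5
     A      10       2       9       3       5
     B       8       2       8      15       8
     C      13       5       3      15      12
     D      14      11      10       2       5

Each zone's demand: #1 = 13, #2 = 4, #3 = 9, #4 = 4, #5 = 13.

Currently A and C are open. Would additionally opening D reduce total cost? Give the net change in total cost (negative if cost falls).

Yes — net change −3 (cost falls by 3).

Current service cost with {A, C}: 242.
Adding D: each zone re-picks its cheapest; new service cost 238, saving 4.
Extra fixed cost: 1. Net change = 1 − 4 = -3.
(Totals: 255 → 252.)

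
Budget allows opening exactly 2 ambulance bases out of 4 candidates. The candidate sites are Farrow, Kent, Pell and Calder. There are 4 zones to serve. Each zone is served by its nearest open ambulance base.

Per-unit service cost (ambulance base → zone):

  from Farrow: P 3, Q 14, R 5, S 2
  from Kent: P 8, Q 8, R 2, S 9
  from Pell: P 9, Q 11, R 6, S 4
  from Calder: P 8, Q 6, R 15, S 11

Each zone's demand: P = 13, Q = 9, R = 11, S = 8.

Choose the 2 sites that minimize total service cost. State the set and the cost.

With exactly 2 open, each zone uses its cheapest among the chosen.
{Farrow, Kent}: P→Farrow 3·13=39, Q→Kent 8·9=72, R→Kent 2·11=22, S→Farrow 2·8=16. Service cost 149.
{Farrow, Calder}: service cost 164
{Farrow, Pell}: service cost 209
Among all 6 size-2 choices, {Farrow, Kent} is lowest.

Choose Farrow and Kent; total service cost 149.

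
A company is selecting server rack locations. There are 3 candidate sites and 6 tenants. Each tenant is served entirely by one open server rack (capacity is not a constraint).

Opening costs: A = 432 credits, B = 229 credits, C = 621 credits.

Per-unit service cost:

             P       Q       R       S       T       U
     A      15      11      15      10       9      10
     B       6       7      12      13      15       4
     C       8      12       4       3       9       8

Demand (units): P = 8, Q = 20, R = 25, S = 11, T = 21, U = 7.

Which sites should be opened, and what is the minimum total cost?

For any fixed open set, each tenant goes to its cheapest open site; total = fixed + service.
{B}: P→B 6·8=48, Q→B 7·20=140, R→B 12·25=300, S→B 13·11=143, T→B 15·21=315, U→B 4·7=28. Service 974; fixed 229; total 1203.
{C}: service 682 + fixed 621 = 1303
{B, C}: P→B 6·8=48, Q→B 7·20=140, R→C 4·25=100, S→C 3·11=33, T→C 9·21=189, U→B 4·7=28. Service 538; fixed 850; total 1388.
{A, B, C}: P→B 6·8=48, Q→B 7·20=140, R→C 4·25=100, S→C 3·11=33, T→A 9·21=189, U→B 4·7=28. Service 538; fixed 1282; total 1820.
(All 7 nonempty subsets were checked; B only is lowest.)

Open B only; minimum total cost 1203.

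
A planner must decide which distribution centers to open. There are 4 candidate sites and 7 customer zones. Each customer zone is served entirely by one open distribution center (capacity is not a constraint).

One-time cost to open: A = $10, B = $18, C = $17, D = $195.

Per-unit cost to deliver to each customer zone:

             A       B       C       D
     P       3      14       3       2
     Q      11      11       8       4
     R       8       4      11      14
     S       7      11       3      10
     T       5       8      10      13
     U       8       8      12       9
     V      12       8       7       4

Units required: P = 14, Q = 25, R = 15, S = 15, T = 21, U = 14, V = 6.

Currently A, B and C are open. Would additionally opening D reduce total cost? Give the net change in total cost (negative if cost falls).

Current service cost with {A, B, C}: 606.
Adding D: each customer zone re-picks its cheapest; new service cost 474, saving 132.
Extra fixed cost: 195. Net change = 195 − 132 = 63.
(Totals: 651 → 714.)

No — net change +63 (cost rises by 63).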